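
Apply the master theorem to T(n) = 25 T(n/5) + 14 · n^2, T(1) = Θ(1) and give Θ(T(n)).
T(n) = Θ(n^2 log n)

log_5 25 = 2, and f(n) = 14 · n^2 = Θ(n^(log_5 25)). This is Case 2 of the master theorem: T(n) = Θ(f(n) · log n) = Θ(n^2 log n).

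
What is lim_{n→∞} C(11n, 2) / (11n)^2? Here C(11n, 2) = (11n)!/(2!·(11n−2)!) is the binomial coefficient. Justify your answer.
lim = 1/2! = 1/2

With N = 11n → ∞: C(N, 2) / N^2 = [N(N−1)…(N−1)] / (2! · N^2) = (1/2!) · 1 · (1 − 1/(11n)). Each factor → 1 as N → ∞, so the limit is 1/2! = 1/2.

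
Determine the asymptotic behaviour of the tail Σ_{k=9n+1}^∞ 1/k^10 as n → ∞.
Σ_{k>9n} 1/k^10 ~ 1/(9 · (9n)^9)

Compare to the integral: ∫_{9n}^∞ x^(−10) dx = [−x^(−9)/9]_{9n}^∞ = 1/((10−1)·(9n)^9). Euler-Maclaurin then gives
  Σ_{k>9n} 1/k^10 = ∫_{9n}^∞ dx/x^10 − 1/(2·(9n)^10) + O(1/(9n)^11).
(Equivalently this is ζ(10) − Σ_{k≤9n} 1/k^10.)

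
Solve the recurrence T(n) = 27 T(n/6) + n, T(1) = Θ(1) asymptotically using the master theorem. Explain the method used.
T(n) = Θ(n^(log_6 27))

Master theorem: compare f(n) = n to n^(log_6 27) where log_6 27 ≈ 1.839. Since 1 < log_6 27, we have f(n) = O(n^(log_6 27 − ε)) for some ε > 0 — Case 1. Hence T(n) = Θ(n^(log_6 27)).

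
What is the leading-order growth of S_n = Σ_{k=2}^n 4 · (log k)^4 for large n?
S_n ~ 4 · n · (log n)^4

By integral comparison, S_n = ∫_1^n 4 · (log x)^4 dx + O((log n)^4). For the integral, the leading term of ∫_1^n (log x)^4 dx is n · (log n)^4 (by repeated integration by parts; each step lowers the log-exponent and produces a relatively O(1/log n) correction). Hence S_n ~ 4 · n · (log n)^4.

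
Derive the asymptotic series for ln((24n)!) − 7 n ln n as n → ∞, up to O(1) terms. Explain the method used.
ln((24n)!) − 7 n ln n = 17 n ln n + 24(ln 24 − 1) n + (1/2) ln(2π·24n) + O(1/n)

Stirling: ln((24n)!) = 24n ln(24n) − 24n + (1/2) ln(2π·24n) + O(1/n).
Expand 24n ln(24n) = 24n (ln n + ln 24) = 24n ln n + 24n ln 24.
Subtract 7n ln n: leading term is (24 − 7) n ln n = 17 n ln n. The next term is 24n ln 24 − 24n = 24(ln 24 − 1) n. Then the (1/2) ln(2π·24n) correction.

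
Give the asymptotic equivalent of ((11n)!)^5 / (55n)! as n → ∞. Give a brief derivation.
((11n)!)^5/(55n)! ~ ((2π·11n)^(4/2) / sqrt(5)) · 5^(−5·11n)  →  0

Write N = 11n. Stirling: N! ~ sqrt(2π N)(N/e)^N and (5N)! ~ sqrt(2π·5N)·(5N/e)^(5N).
  (N!)^5/(5N)! ~ (2π N)^(5/2) (N/e)^(5N) / [sqrt(2π·5N) (5N/e)^(5N)]
     = (2π N)^(5/2) / sqrt(2π·5N) · (N/(5N))^(5N)
     = (2π N)^((5−1)/2) / sqrt(5) · 5^(−5N).
Since 5^5 > 1, the factor 5^(−5N) decays exponentially, so the ratio → 0. Substituting N = 11n gives the stated form.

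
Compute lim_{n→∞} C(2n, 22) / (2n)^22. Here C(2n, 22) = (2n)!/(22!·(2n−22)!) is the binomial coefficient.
lim = 1/22! = 1/1124000727777607680000

With N = 2n → ∞: C(N, 22) / N^22 = [N(N−1)…(N−21)] / (22! · N^22) = (1/22!) · 1 · (1 − 1/(2n)) · … · (1 − 21/(2n)). Each factor → 1 as N → ∞, so the limit is 1/22! = 1/1124000727777607680000.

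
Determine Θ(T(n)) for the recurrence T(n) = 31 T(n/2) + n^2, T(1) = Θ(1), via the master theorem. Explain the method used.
T(n) = Θ(n^(log_2 31))

Master theorem: compare f(n) = n^2 to n^(log_2 31) where log_2 31 ≈ 4.954. Since 2 < log_2 31, we have f(n) = O(n^(log_2 31 − ε)) for some ε > 0 — Case 1. Hence T(n) = Θ(n^(log_2 31)).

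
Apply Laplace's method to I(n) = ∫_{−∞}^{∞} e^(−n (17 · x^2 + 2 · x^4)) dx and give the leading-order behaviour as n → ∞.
I(n) ~ sqrt(π/(17n))

φ(x) = 17 · x^2 + 2 · x^4 has its unique global minimum at x* = 0 (since φ'(x) = 34x + 8x^3 = 0 only at x = 0 for real x with both coefficients positive, and φ → ∞ as |x| → ∞). At x* = 0, φ(0) = 0 and φ''(0) = 34. Laplace's method then gives
  I(n) ~ sqrt(2π / (n · φ''(0))) · e^(−n φ(0)) = sqrt(2π / (34n)) = sqrt(π/(17n)).
The 2 · x^4 term contributes only at subleading order (an O(1/n) relative correction).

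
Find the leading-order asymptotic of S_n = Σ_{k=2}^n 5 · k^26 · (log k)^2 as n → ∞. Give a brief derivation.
S_n ~ 5 · n^27 · (log n)^2 / 27

By integral comparison, S_n = ∫_1^n 5 · x^26 · (log x)^2 dx + O(n^26 · (log n)^2). For the integral, the leading term of ∫_1^n x^26 (log x)^2 dx is n^27/27 · (log n)^2 (by repeated integration by parts; each step lowers the log-exponent and produces a relatively O(1/log n) correction). Hence S_n ~ 5 · n^27 · (log n)^2 / 27.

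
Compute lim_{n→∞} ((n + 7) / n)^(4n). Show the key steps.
lim = e^28

Rewrite as (1 + 7/n)^(4n). By the standard limit (1 + x/n)^n → e^x, we have (1 + 7/n)^n → e^7, and raising to the 4th power gives e^28.
More precisely, ln[(1 + 7/n)^(4n)] = 4n · ln(1 + 7/n) = 4n · (7/n + O(1/n^2)) = 28 + O(1/n) → 28.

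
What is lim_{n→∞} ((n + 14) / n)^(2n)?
lim = e^28

Rewrite as (1 + 14/n)^(2n). By the standard limit (1 + x/n)^n → e^x, we have (1 + 14/n)^n → e^14, and raising to the 2nd power gives e^28.
More precisely, ln[(1 + 14/n)^(2n)] = 2n · ln(1 + 14/n) = 2n · (14/n + O(1/n^2)) = 28 + O(1/n) → 28.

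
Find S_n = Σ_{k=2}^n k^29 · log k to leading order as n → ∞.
S_n ~ n^30 log n / 30 − n^30 / 900

By integral comparison, S_n = ∫_1^n x^29 · log x dx + O(n^29 · log n). For the integral, ∫ x^29 log x dx = n^30 log n / 30 − n^30/900 (integration by parts). Hence S_n ~ n^30 log n / 30 − n^30 / 900.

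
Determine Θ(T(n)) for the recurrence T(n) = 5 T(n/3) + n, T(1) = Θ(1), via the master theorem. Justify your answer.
T(n) = Θ(n^(log_3 5))

Master theorem: compare f(n) = n to n^(log_3 5) where log_3 5 ≈ 1.465. Since 1 < log_3 5, we have f(n) = O(n^(log_3 5 − ε)) for some ε > 0 — Case 1. Hence T(n) = Θ(n^(log_3 5)).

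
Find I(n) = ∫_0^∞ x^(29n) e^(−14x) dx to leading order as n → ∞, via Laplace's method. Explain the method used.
I(n) ~ (sqrt(2π·29n) / 14) · (29n/(14e))^(29n)

Write the integrand as exp(29n ln x − 14x) and set f(x) = 29n ln x − 14x. Then f'(x) = 29n/x − 14 = 0 at x* = 29n/14, and f''(x*) = −29n/x*^2 = −14^2/(29n). Laplace's method (interior maximum) gives
  I(n) ~ e^(f(x*)) · sqrt(2π / |f''(x*)|)
        = exp(29n ln(29n/14) − 29n) · sqrt(2π · 29n / 14^2)
        = (29n/14)^(29n) e^(−29n) · sqrt(2π·29n) / 14
        = (sqrt(2π·29n) / 14) · (29n/(14e))^(29n).
This matches Γ(29n+1)/14^(29n+1) with Stirling applied to Γ.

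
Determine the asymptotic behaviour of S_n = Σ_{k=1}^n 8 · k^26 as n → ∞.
S_n ~ 8 · n^27 / 27

By integral comparison (Euler-Maclaurin), Σ_{k=1}^n 8 · k^26 = 8 · ∫_0^n x^26 dx + O(n^26) = 8 · n^27/27 + O(n^26). (Equivalently, Faulhaber's formula gives the same leading term.)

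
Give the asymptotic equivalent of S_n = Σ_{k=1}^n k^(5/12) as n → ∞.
S_n ~ (12/17) · n^(17/12)

Integral comparison: Σ_{k=1}^n k^(5/12) = ∫_0^n x^(5/12) dx + O(n^(5/12)). The integral is n^(1 + 5/12) / (1 + 5/12) = n^((5+12)/12) / ((5+12)/12) = (12/17) · n^(17/12).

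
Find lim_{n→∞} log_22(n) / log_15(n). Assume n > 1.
lim = ln(15) / ln(22) = log_22(15)

Change of base: log_22(n) = ln n / ln 22 and log_15(n) = ln n / ln 15. The ratio is (ln n / ln 22) · (ln 15 / ln n) = ln 15 / ln 22, a constant independent of n. So the limit is ln 15 / ln 22 = log_22(15).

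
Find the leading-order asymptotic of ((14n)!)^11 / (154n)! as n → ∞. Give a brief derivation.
((14n)!)^11/(154n)! ~ ((2π·14n)^(10/2) / sqrt(11)) · 11^(−11·14n)  →  0

Write N = 14n. Stirling: N! ~ sqrt(2π N)(N/e)^N and (11N)! ~ sqrt(2π·11N)·(11N/e)^(11N).
  (N!)^11/(11N)! ~ (2π N)^(11/2) (N/e)^(11N) / [sqrt(2π·11N) (11N/e)^(11N)]
     = (2π N)^(11/2) / sqrt(2π·11N) · (N/(11N))^(11N)
     = (2π N)^((11−1)/2) / sqrt(11) · 11^(−11N).
Since 11^11 > 1, the factor 11^(−11N) decays exponentially, so the ratio → 0. Substituting N = 14n gives the stated form.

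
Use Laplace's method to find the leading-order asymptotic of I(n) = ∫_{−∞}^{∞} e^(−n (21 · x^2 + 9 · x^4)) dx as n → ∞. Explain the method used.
I(n) ~ sqrt(π/(21n))

φ(x) = 21 · x^2 + 9 · x^4 has its unique global minimum at x* = 0 (since φ'(x) = 42x + 36x^3 = 0 only at x = 0 for real x with both coefficients positive, and φ → ∞ as |x| → ∞). At x* = 0, φ(0) = 0 and φ''(0) = 42. Laplace's method then gives
  I(n) ~ sqrt(2π / (n · φ''(0))) · e^(−n φ(0)) = sqrt(2π / (42n)) = sqrt(π/(21n)).
The 9 · x^4 term contributes only at subleading order (an O(1/n) relative correction).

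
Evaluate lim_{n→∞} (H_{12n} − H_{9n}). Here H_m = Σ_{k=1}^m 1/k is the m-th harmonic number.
lim = ln(12/9) = ln(4/3)

Euler-Maclaurin gives H_m = ln m + γ + 1/(2m) + O(1/m^2). The γ and O(1/m) terms cancel in the difference:
  H_{12n} − H_{9n} = ln(12n) − ln(9n) + O(1/n) = ln(12/9) + O(1/n).
Hence the limit is ln(12/9) = ln(4/3).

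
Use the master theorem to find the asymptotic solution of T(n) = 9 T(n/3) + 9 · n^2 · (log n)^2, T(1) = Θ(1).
T(n) = Θ(n^2 · (log n)^3)

Here log_3 9 = 2 and f(n) = 9 · n^2 · (log n)^2 = Θ(n^(log_3 9) · (log n)^2). This is the extended Case 2 of the master theorem (f matches the critical exponent up to log factors), giving T(n) = Θ(n^(log_3 9) · (log n)^(2+1)) = Θ(n^2 · (log n)^3).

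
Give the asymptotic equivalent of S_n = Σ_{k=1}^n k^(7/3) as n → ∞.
S_n ~ (3/10) · n^(10/3)

Integral comparison: Σ_{k=1}^n k^(7/3) = ∫_0^n x^(7/3) dx + O(n^(7/3)). The integral is n^(1 + 7/3) / (1 + 7/3) = n^((7+3)/3) / ((7+3)/3) = (3/10) · n^(10/3).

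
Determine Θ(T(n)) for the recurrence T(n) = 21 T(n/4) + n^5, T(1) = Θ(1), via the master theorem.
T(n) = Θ(n^5)

log_4 21 ≈ 2.196. f(n) = n^5 dominates n^(log_4 21) since 5 > 2.196, and the regularity condition a·f(n/b) = 21·(n/4)^5 = (21/1024)·n^5 ≤ c·f(n) holds with c = 21/1024 ≈ 0.0205 < 1. So this is Case 3: T(n) = Θ(f(n)) = Θ(n^5).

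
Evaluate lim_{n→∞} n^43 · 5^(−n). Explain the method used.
lim = 0

Exponentials with base > 1 dominate every fixed polynomial: for any fixed c, n^c / 5^n → 0 as n → ∞ (e.g. by the ratio test, or by writing 5^n = e^(n ln 5) and noting e^(n ln 5) / n^c → ∞). Hence n^43 · 5^(−n) = n^43 / 5^n → 0.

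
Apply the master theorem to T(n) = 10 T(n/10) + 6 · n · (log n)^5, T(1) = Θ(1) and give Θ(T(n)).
T(n) = Θ(n · (log n)^6)

Here log_10 10 = 1 and f(n) = 6 · n · (log n)^5 = Θ(n^(log_10 10) · (log n)^5). This is the extended Case 2 of the master theorem (f matches the critical exponent up to log factors), giving T(n) = Θ(n^(log_10 10) · (log n)^(5+1)) = Θ(n · (log n)^6).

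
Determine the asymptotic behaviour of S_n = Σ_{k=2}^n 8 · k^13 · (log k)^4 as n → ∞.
S_n ~ 4 · n^14 · (log n)^4 / 7

By integral comparison, S_n = ∫_1^n 8 · x^13 · (log x)^4 dx + O(n^13 · (log n)^4). For the integral, the leading term of ∫_1^n x^13 (log x)^4 dx is n^14/14 · (log n)^4 (by repeated integration by parts; each step lowers the log-exponent and produces a relatively O(1/log n) correction). Hence S_n ~ 4 · n^14 · (log n)^4 / 7.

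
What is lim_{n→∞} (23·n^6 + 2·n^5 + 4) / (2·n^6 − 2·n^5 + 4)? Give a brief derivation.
lim = 23/2

For large n the leading n^6 terms dominate both numerator and denominator. Dividing top and bottom by n^6, every other term tends to 0, leaving 23/2.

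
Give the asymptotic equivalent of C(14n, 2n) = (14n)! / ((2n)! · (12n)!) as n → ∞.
C(14n, 2n) ~ (823543/46656)^(2n) · sqrt(7/(12π·2n))

Write N = 2n. Apply Stirling to each factorial:
  (7N)! ~ sqrt(2π·7N) · (7N/e)^(7N),
  N! ~ sqrt(2π N) · (N/e)^N,
  (6N)! ~ sqrt(2π·6N) · (6N/e)^(6N).
The exponential factors combine to (7N)^(7N) / (N^N · (6N)^(6N)) = 7^(7N)/6^(6N) = (7^7/6^6)^N = (823543/46656)^N.
The square-root prefactors combine to sqrt(2π·7N) / (sqrt(2π N)·sqrt(2π·6N)) = sqrt(7 / (2π·6·N)) = sqrt(7/(12π·2n)).
Substituting N = 2n: C(14n, 2n) ~ (823543/46656)^(2n) · sqrt(7/(12π·2n)).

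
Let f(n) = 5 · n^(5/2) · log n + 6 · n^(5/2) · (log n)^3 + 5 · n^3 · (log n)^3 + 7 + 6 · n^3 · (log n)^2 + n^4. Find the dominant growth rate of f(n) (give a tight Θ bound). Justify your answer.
f(n) ∈ Θ(n^4)

Compare the terms by growth order. For large n, n^a · (log n)^b dominates n^a' · (log n)^b' iff a > a', or (a = a' and b > b'). Ranking the 6 terms shows the dominant one is n^4. Hence f(n) ∈ Θ(n^4).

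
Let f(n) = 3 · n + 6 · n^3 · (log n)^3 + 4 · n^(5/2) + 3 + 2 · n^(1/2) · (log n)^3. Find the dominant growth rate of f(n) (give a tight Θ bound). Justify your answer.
f(n) ∈ Θ(n^3 · (log n)^3)

Compare the terms by growth order. For large n, n^a · (log n)^b dominates n^a' · (log n)^b' iff a > a', or (a = a' and b > b'). Ranking the 5 terms shows the dominant one is 6 · n^3 · (log n)^3. Hence f(n) ∈ Θ(n^3 · (log n)^3).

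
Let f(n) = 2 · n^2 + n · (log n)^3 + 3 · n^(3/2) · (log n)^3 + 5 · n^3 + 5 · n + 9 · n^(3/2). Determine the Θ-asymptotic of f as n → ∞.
f(n) ∈ Θ(n^3)

Compare the terms by growth order. For large n, n^a · (log n)^b dominates n^a' · (log n)^b' iff a > a', or (a = a' and b > b'). Ranking the 6 terms shows the dominant one is 5 · n^3. Hence f(n) ∈ Θ(n^3).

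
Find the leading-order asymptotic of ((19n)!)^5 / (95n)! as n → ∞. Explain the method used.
((19n)!)^5/(95n)! ~ ((2π·19n)^(4/2) / sqrt(5)) · 5^(−5·19n)  →  0

Write N = 19n. Stirling: N! ~ sqrt(2π N)(N/e)^N and (5N)! ~ sqrt(2π·5N)·(5N/e)^(5N).
  (N!)^5/(5N)! ~ (2π N)^(5/2) (N/e)^(5N) / [sqrt(2π·5N) (5N/e)^(5N)]
     = (2π N)^(5/2) / sqrt(2π·5N) · (N/(5N))^(5N)
     = (2π N)^((5−1)/2) / sqrt(5) · 5^(−5N).
Since 5^5 > 1, the factor 5^(−5N) decays exponentially, so the ratio → 0. Substituting N = 19n gives the stated form.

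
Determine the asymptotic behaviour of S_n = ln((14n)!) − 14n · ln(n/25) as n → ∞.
S_n ~ 14n · (ln 350 − 1) + O(ln n)

Stirling: ln((14n)!) = 14n ln(14n) − 14n + O(ln n).
  S_n = 14n ln(14n) − 14n − 14n ln(n/25) + O(ln n)
      = 14n ln(14n) − 14n ln n + 14n ln 25 − 14n + O(ln n)
      = 14n ln 14 + 14n ln 25 − 14n + O(ln n)
      = 14n (ln 350 − 1) + O(ln n).
Numerically ln(350) − 1 ≈ 4.8579.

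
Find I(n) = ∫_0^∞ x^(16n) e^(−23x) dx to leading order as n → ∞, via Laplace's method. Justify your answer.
I(n) ~ (sqrt(2π·16n) / 23) · (16n/(23e))^(16n)

Write the integrand as exp(16n ln x − 23x) and set f(x) = 16n ln x − 23x. Then f'(x) = 16n/x − 23 = 0 at x* = 16n/23, and f''(x*) = −16n/x*^2 = −23^2/(16n). Laplace's method (interior maximum) gives
  I(n) ~ e^(f(x*)) · sqrt(2π / |f''(x*)|)
        = exp(16n ln(16n/23) − 16n) · sqrt(2π · 16n / 23^2)
        = (16n/23)^(16n) e^(−16n) · sqrt(2π·16n) / 23
        = (sqrt(2π·16n) / 23) · (16n/(23e))^(16n).
This matches Γ(16n+1)/23^(16n+1) with Stirling applied to Γ.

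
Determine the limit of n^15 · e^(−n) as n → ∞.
lim = 0

Exponentials with base > 1 dominate every fixed polynomial: for any fixed c, n^c / e^n → 0 as n → ∞ (e.g. by the ratio test, or since e^n grows faster than any power of n). Hence n^15 · e^(−n) = n^15 / e^n → 0.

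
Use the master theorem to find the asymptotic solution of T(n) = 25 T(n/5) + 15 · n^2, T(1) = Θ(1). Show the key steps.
T(n) = Θ(n^2 log n)

log_5 25 = 2, and f(n) = 15 · n^2 = Θ(n^(log_5 25)). This is Case 2 of the master theorem: T(n) = Θ(f(n) · log n) = Θ(n^2 log n).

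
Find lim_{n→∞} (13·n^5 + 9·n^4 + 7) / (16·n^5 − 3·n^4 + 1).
lim = 13/16

For large n the leading n^5 terms dominate both numerator and denominator. Dividing top and bottom by n^5, every other term tends to 0, leaving 13/16.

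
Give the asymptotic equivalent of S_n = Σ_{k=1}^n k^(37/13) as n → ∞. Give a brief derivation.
S_n ~ (13/50) · n^(50/13)

Integral comparison: Σ_{k=1}^n k^(37/13) = ∫_0^n x^(37/13) dx + O(n^(37/13)). The integral is n^(1 + 37/13) / (1 + 37/13) = n^((37+13)/13) / ((37+13)/13) = (13/50) · n^(50/13).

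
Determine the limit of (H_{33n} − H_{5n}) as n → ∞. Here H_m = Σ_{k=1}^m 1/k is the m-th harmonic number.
lim = ln(33/5)

Euler-Maclaurin gives H_m = ln m + γ + 1/(2m) + O(1/m^2). The γ and O(1/m) terms cancel in the difference:
  H_{33n} − H_{5n} = ln(33n) − ln(5n) + O(1/n) = ln(33/5) + O(1/n).
Hence the limit is ln(33/5).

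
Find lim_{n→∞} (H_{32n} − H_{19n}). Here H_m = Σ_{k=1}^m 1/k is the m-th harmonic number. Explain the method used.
lim = ln(32/19)

Euler-Maclaurin gives H_m = ln m + γ + 1/(2m) + O(1/m^2). The γ and O(1/m) terms cancel in the difference:
  H_{32n} − H_{19n} = ln(32n) − ln(19n) + O(1/n) = ln(32/19) + O(1/n).
Hence the limit is ln(32/19).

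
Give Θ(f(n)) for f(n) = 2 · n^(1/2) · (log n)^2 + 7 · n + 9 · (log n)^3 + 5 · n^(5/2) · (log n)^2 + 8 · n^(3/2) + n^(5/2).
f(n) ∈ Θ(n^(5/2) · (log n)^2)

Compare the terms by growth order. For large n, n^a · (log n)^b dominates n^a' · (log n)^b' iff a > a', or (a = a' and b > b'). Ranking the 6 terms shows the dominant one is 5 · n^(5/2) · (log n)^2. Hence f(n) ∈ Θ(n^(5/2) · (log n)^2).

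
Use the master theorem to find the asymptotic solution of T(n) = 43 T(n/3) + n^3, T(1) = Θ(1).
T(n) = Θ(n^(log_3 43))

Master theorem: compare f(n) = n^3 to n^(log_3 43) where log_3 43 ≈ 3.424. Since 3 < log_3 43, we have f(n) = O(n^(log_3 43 − ε)) for some ε > 0 — Case 1. Hence T(n) = Θ(n^(log_3 43)).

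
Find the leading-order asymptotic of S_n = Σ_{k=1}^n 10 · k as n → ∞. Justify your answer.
S_n ~ 5 · n^2

By integral comparison (Euler-Maclaurin), Σ_{k=1}^n 10 · k = 10 · ∫_0^n x^1 dx + O(n) = 10 · n^2/2 = 5 · n^2 + O(n). (Equivalently, Faulhaber's formula gives the same leading term.)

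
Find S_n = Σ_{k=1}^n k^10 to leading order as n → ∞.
S_n ~ n^11 / 11

By integral comparison (Euler-Maclaurin), Σ_{k=1}^n k^10 = ∫_0^n x^10 dx + O(n^10) = n^11/11 + O(n^10). (Equivalently, Faulhaber's formula gives the same leading term.)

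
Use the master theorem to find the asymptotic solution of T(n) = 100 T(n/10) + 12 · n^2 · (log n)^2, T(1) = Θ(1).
T(n) = Θ(n^2 · (log n)^3)

Here log_10 100 = 2 and f(n) = 12 · n^2 · (log n)^2 = Θ(n^(log_10 100) · (log n)^2). This is the extended Case 2 of the master theorem (f matches the critical exponent up to log factors), giving T(n) = Θ(n^(log_10 100) · (log n)^(2+1)) = Θ(n^2 · (log n)^3).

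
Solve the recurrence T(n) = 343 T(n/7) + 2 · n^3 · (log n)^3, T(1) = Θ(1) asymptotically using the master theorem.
T(n) = Θ(n^3 · (log n)^4)

Here log_7 343 = 3 and f(n) = 2 · n^3 · (log n)^3 = Θ(n^(log_7 343) · (log n)^3). This is the extended Case 2 of the master theorem (f matches the critical exponent up to log factors), giving T(n) = Θ(n^(log_7 343) · (log n)^(3+1)) = Θ(n^3 · (log n)^4).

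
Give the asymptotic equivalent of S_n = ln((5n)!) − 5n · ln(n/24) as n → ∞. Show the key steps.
S_n ~ 5n · (ln 120 − 1) + O(ln n)

Stirling: ln((5n)!) = 5n ln(5n) − 5n + O(ln n).
  S_n = 5n ln(5n) − 5n − 5n ln(n/24) + O(ln n)
      = 5n ln(5n) − 5n ln n + 5n ln 24 − 5n + O(ln n)
      = 5n ln 5 + 5n ln 24 − 5n + O(ln n)
      = 5n (ln 120 − 1) + O(ln n).
Numerically ln(120) − 1 ≈ 3.7875.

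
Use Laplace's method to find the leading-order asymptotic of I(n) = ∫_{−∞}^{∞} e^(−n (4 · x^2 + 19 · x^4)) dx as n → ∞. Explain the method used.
I(n) ~ sqrt(π/(4n))

φ(x) = 4 · x^2 + 19 · x^4 has its unique global minimum at x* = 0 (since φ'(x) = 8x + 76x^3 = 0 only at x = 0 for real x with both coefficients positive, and φ → ∞ as |x| → ∞). At x* = 0, φ(0) = 0 and φ''(0) = 8. Laplace's method then gives
  I(n) ~ sqrt(2π / (n · φ''(0))) · e^(−n φ(0)) = sqrt(2π / (8n)) = sqrt(π/(4n)).
The 19 · x^4 term contributes only at subleading order (an O(1/n) relative correction).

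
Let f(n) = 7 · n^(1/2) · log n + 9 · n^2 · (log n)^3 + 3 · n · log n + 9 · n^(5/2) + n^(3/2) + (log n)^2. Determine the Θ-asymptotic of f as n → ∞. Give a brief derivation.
f(n) ∈ Θ(n^(5/2))

Compare the terms by growth order. For large n, n^a · (log n)^b dominates n^a' · (log n)^b' iff a > a', or (a = a' and b > b'). Ranking the 6 terms shows the dominant one is 9 · n^(5/2). Hence f(n) ∈ Θ(n^(5/2)).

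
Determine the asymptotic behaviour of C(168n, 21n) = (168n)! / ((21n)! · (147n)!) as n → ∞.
C(168n, 21n) ~ (16777216/823543)^(21n) · sqrt(4/(7π·21n))

Write N = 21n. Apply Stirling to each factorial:
  (8N)! ~ sqrt(2π·8N) · (8N/e)^(8N),
  N! ~ sqrt(2π N) · (N/e)^N,
  (7N)! ~ sqrt(2π·7N) · (7N/e)^(7N).
The exponential factors combine to (8N)^(8N) / (N^N · (7N)^(7N)) = 8^(8N)/7^(7N) = (8^8/7^7)^N = (16777216/823543)^N.
The square-root prefactors combine to sqrt(2π·8N) / (sqrt(2π N)·sqrt(2π·7N)) = sqrt(8 / (2π·7·N)) = sqrt(4/(7π·21n)).
Substituting N = 21n: C(168n, 21n) ~ (16777216/823543)^(21n) · sqrt(4/(7π·21n)).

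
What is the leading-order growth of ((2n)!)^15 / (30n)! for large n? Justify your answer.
((2n)!)^15/(30n)! ~ ((2π·2n)^(14/2) / sqrt(15)) · 15^(−15·2n)  →  0

Write N = 2n. Stirling: N! ~ sqrt(2π N)(N/e)^N and (15N)! ~ sqrt(2π·15N)·(15N/e)^(15N).
  (N!)^15/(15N)! ~ (2π N)^(15/2) (N/e)^(15N) / [sqrt(2π·15N) (15N/e)^(15N)]
     = (2π N)^(15/2) / sqrt(2π·15N) · (N/(15N))^(15N)
     = (2π N)^((15−1)/2) / sqrt(15) · 15^(−15N).
Since 15^15 > 1, the factor 15^(−15N) decays exponentially, so the ratio → 0. Substituting N = 2n gives the stated form.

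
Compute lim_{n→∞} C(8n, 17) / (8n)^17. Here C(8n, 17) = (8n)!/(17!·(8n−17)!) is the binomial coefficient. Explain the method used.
lim = 1/17! = 1/355687428096000

With N = 8n → ∞: C(N, 17) / N^17 = [N(N−1)…(N−16)] / (17! · N^17) = (1/17!) · 1 · (1 − 1/(8n)) · … · (1 − 16/(8n)). Each factor → 1 as N → ∞, so the limit is 1/17! = 1/355687428096000.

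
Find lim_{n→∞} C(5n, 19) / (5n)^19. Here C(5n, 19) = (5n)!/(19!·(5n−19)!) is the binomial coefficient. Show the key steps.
lim = 1/19! = 1/121645100408832000

With N = 5n → ∞: C(N, 19) / N^19 = [N(N−1)…(N−18)] / (19! · N^19) = (1/19!) · 1 · (1 − 1/(5n)) · … · (1 − 18/(5n)). Each factor → 1 as N → ∞, so the limit is 1/19! = 1/121645100408832000.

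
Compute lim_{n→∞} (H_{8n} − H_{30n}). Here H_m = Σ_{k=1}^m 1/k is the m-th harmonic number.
lim = ln(8/30) = ln(4/15)

Euler-Maclaurin gives H_m = ln m + γ + 1/(2m) + O(1/m^2). The γ and O(1/m) terms cancel in the difference:
  H_{8n} − H_{30n} = ln(8n) − ln(30n) + O(1/n) = ln(8/30) + O(1/n).
Hence the limit is ln(8/30) = ln(4/15).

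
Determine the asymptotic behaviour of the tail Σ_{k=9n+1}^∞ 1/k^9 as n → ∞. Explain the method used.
Σ_{k>9n} 1/k^9 ~ 1/(8 · (9n)^8)

Compare to the integral: ∫_{9n}^∞ x^(−9) dx = [−x^(−8)/8]_{9n}^∞ = 1/((9−1)·(9n)^8). Euler-Maclaurin then gives
  Σ_{k>9n} 1/k^9 = ∫_{9n}^∞ dx/x^9 − 1/(2·(9n)^9) + O(1/(9n)^10).
(Equivalently this is ζ(9) − Σ_{k≤9n} 1/k^9.)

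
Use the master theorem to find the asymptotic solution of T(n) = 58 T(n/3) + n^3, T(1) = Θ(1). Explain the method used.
T(n) = Θ(n^(log_3 58))

Master theorem: compare f(n) = n^3 to n^(log_3 58) where log_3 58 ≈ 3.696. Since 3 < log_3 58, we have f(n) = O(n^(log_3 58 − ε)) for some ε > 0 — Case 1. Hence T(n) = Θ(n^(log_3 58)).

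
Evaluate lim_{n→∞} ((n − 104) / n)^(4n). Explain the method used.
lim = e^(−416)

Rewrite as (1 − 104/n)^(4n). By the standard limit (1 + x/n)^n → e^x, we have (1 − 104/n)^n → e^(−104), and raising to the 4th power gives e^(−416).
More precisely, ln[(1 − 104/n)^(4n)] = 4n · ln(1 − 104/n) = 4n · (-104/n + O(1/n^2)) = -416 + O(1/n) → -416.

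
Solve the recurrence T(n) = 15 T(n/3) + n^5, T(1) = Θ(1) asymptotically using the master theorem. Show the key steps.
T(n) = Θ(n^5)

log_3 15 ≈ 2.465. f(n) = n^5 dominates n^(log_3 15) since 5 > 2.465, and the regularity condition a·f(n/b) = 15·(n/3)^5 = (15/243)·n^5 ≤ c·f(n) holds with c = 15/243 ≈ 0.0617 < 1. So this is Case 3: T(n) = Θ(f(n)) = Θ(n^5).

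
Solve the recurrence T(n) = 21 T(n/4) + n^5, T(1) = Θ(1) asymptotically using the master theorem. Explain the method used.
T(n) = Θ(n^5)

log_4 21 ≈ 2.196. f(n) = n^5 dominates n^(log_4 21) since 5 > 2.196, and the regularity condition a·f(n/b) = 21·(n/4)^5 = (21/1024)·n^5 ≤ c·f(n) holds with c = 21/1024 ≈ 0.0205 < 1. So this is Case 3: T(n) = Θ(f(n)) = Θ(n^5).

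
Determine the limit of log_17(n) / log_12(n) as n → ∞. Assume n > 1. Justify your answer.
lim = ln(12) / ln(17) = log_17(12)

Change of base: log_17(n) = ln n / ln 17 and log_12(n) = ln n / ln 12. The ratio is (ln n / ln 17) · (ln 12 / ln n) = ln 12 / ln 17, a constant independent of n. So the limit is ln 12 / ln 17 = log_17(12).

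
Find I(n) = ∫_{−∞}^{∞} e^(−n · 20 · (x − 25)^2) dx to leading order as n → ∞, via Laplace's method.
I(n) = sqrt(π/(20n))

Here φ(x) = 20 · (x − 25)^2 has its unique minimum at x* = 25 with φ(x*) = 0 and φ''(x*) = 40. Laplace's method gives
  I(n) ~ e^(−n φ(x*)) · sqrt(2π / (n · φ''(x*))) = sqrt(2π / (40n)) = sqrt(π/(20n)).
This is exact: substituting u = (x − 25)·sqrt(20n) gives I(n) = (1/sqrt(20n)) ∫_{−∞}^{∞} e^(−u^2) du = sqrt(π/(20n)).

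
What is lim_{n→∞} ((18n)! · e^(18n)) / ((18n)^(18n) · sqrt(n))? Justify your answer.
lim = sqrt(2π·18)

Stirling: (18n)! ~ sqrt(2π·18n) · (18n/e)^(18n). Hence
  (18n)! · e^(18n) / (18n)^(18n) ~ sqrt(2π·18n).
Dividing by sqrt(n): sqrt(2π·18n) / sqrt(n) = sqrt(2π·18) · n^((1−1)/2), so the limit is sqrt(2π·18).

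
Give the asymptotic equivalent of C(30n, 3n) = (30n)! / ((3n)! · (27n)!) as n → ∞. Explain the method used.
C(30n, 3n) ~ (10000000000/387420489)^(3n) · sqrt(5/(9π·3n))

Write N = 3n. Apply Stirling to each factorial:
  (10N)! ~ sqrt(2π·10N) · (10N/e)^(10N),
  N! ~ sqrt(2π N) · (N/e)^N,
  (9N)! ~ sqrt(2π·9N) · (9N/e)^(9N).
The exponential factors combine to (10N)^(10N) / (N^N · (9N)^(9N)) = 10^(10N)/9^(9N) = (10^10/9^9)^N = (10000000000/387420489)^N.
The square-root prefactors combine to sqrt(2π·10N) / (sqrt(2π N)·sqrt(2π·9N)) = sqrt(10 / (2π·9·N)) = sqrt(5/(9π·3n)).
Substituting N = 3n: C(30n, 3n) ~ (10000000000/387420489)^(3n) · sqrt(5/(9π·3n)).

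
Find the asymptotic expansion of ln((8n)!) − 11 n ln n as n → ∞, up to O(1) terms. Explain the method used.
ln((8n)!) − 11 n ln n = −3 n ln n + 8(ln 8 − 1) n + (1/2) ln(2π·8n) + O(1/n)

Stirling: ln((8n)!) = 8n ln(8n) − 8n + (1/2) ln(2π·8n) + O(1/n).
Expand 8n ln(8n) = 8n (ln n + ln 8) = 8n ln n + 8n ln 8.
Subtract 11n ln n: leading term is (8 − 11) n ln n = −3 n ln n. The next term is 8n ln 8 − 8n = 8(ln 8 − 1) n. Then the (1/2) ln(2π·8n) correction.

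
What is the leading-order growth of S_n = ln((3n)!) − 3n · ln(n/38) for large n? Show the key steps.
S_n ~ 3n · (ln 114 − 1) + O(ln n)

Stirling: ln((3n)!) = 3n ln(3n) − 3n + O(ln n).
  S_n = 3n ln(3n) − 3n − 3n ln(n/38) + O(ln n)
      = 3n ln(3n) − 3n ln n + 3n ln 38 − 3n + O(ln n)
      = 3n ln 3 + 3n ln 38 − 3n + O(ln n)
      = 3n (ln 114 − 1) + O(ln n).
Numerically ln(114) − 1 ≈ 3.7362.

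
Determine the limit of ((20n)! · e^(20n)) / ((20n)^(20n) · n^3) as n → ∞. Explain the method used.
lim = 0

Stirling: (20n)! ~ sqrt(2π·20n) · (20n/e)^(20n). Hence
  (20n)! · e^(20n) / (20n)^(20n) ~ sqrt(2π·20n).
Dividing by n^3: sqrt(2π·20n) / n^3 = sqrt(2π·20) · n^((1−6)/2), so the expression behaves like sqrt(2π·20) · n^((1−6)/2) → 0.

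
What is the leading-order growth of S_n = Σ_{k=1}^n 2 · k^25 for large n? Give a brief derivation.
S_n ~ n^26 / 13

By integral comparison (Euler-Maclaurin), Σ_{k=1}^n 2 · k^25 = 2 · ∫_0^n x^25 dx + O(n^25) = 2 · n^26/26 = n^26 / 13 + O(n^25). (Equivalently, Faulhaber's formula gives the same leading term.)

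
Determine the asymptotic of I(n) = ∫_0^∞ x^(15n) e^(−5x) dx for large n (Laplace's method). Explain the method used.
I(n) ~ (sqrt(2π·15n) / 5) · (15n/(5e))^(15n)

Write the integrand as exp(15n ln x − 5x) and set f(x) = 15n ln x − 5x. Then f'(x) = 15n/x − 5 = 0 at x* = 15n/5, and f''(x*) = −15n/x*^2 = −5^2/(15n). Laplace's method (interior maximum) gives
  I(n) ~ e^(f(x*)) · sqrt(2π / |f''(x*)|)
        = exp(15n ln(15n/5) − 15n) · sqrt(2π · 15n / 5^2)
        = (15n/5)^(15n) e^(−15n) · sqrt(2π·15n) / 5
        = (sqrt(2π·15n) / 5) · (15n/(5e))^(15n).
This matches Γ(15n+1)/5^(15n+1) with Stirling applied to Γ.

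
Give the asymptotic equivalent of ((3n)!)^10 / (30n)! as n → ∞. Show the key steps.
((3n)!)^10/(30n)! ~ ((2π·3n)^(9/2) / sqrt(10)) · 10^(−10·3n)  →  0

Write N = 3n. Stirling: N! ~ sqrt(2π N)(N/e)^N and (10N)! ~ sqrt(2π·10N)·(10N/e)^(10N).
  (N!)^10/(10N)! ~ (2π N)^(10/2) (N/e)^(10N) / [sqrt(2π·10N) (10N/e)^(10N)]
     = (2π N)^(10/2) / sqrt(2π·10N) · (N/(10N))^(10N)
     = (2π N)^((10−1)/2) / sqrt(10) · 10^(−10N).
Since 10^10 > 1, the factor 10^(−10N) decays exponentially, so the ratio → 0. Substituting N = 3n gives the stated form.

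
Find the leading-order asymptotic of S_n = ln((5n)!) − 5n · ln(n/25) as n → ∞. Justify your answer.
S_n ~ 5n · (ln 125 − 1) + O(ln n)

Stirling: ln((5n)!) = 5n ln(5n) − 5n + O(ln n).
  S_n = 5n ln(5n) − 5n − 5n ln(n/25) + O(ln n)
      = 5n ln(5n) − 5n ln n + 5n ln 25 − 5n + O(ln n)
      = 5n ln 5 + 5n ln 25 − 5n + O(ln n)
      = 5n (ln 125 − 1) + O(ln n).
Numerically ln(125) − 1 ≈ 3.8283.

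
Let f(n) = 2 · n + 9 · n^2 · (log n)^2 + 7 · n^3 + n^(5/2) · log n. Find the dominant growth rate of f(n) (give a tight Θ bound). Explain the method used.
f(n) ∈ Θ(n^3)

Compare the terms by growth order. For large n, n^a · (log n)^b dominates n^a' · (log n)^b' iff a > a', or (a = a' and b > b'). Ranking the 4 terms shows the dominant one is 7 · n^3. Hence f(n) ∈ Θ(n^3).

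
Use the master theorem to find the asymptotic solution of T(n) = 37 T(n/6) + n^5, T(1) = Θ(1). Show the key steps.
T(n) = Θ(n^5)

log_6 37 ≈ 2.015. f(n) = n^5 dominates n^(log_6 37) since 5 > 2.015, and the regularity condition a·f(n/b) = 37·(n/6)^5 = (37/7776)·n^5 ≤ c·f(n) holds with c = 37/7776 ≈ 0.00476 < 1. So this is Case 3: T(n) = Θ(f(n)) = Θ(n^5).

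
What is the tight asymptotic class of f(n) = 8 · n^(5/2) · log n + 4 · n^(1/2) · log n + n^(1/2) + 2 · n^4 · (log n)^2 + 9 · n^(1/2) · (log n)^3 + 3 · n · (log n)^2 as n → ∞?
f(n) ∈ Θ(n^4 · (log n)^2)

Compare the terms by growth order. For large n, n^a · (log n)^b dominates n^a' · (log n)^b' iff a > a', or (a = a' and b > b'). Ranking the 6 terms shows the dominant one is 2 · n^4 · (log n)^2. Hence f(n) ∈ Θ(n^4 · (log n)^2).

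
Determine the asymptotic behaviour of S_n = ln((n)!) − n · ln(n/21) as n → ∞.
S_n ~ n · (ln 21 − 1) + O(ln n)

Stirling: ln((n)!) = n ln(n) − n + O(ln n).
  S_n = n ln(n) − n − n ln(n/21) + O(ln n)
      = n ln(n) − n ln n + n ln 21 − n + O(ln n)
      = n ln 21 − n + O(ln n)
      = n (ln 21 − 1) + O(ln n).
Numerically ln(21) − 1 ≈ 2.0445.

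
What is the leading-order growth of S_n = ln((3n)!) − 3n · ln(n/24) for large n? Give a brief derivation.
S_n ~ 3n · (ln 72 − 1) + O(ln n)

Stirling: ln((3n)!) = 3n ln(3n) − 3n + O(ln n).
  S_n = 3n ln(3n) − 3n − 3n ln(n/24) + O(ln n)
      = 3n ln(3n) − 3n ln n + 3n ln 24 − 3n + O(ln n)
      = 3n ln 3 + 3n ln 24 − 3n + O(ln n)
      = 3n (ln 72 − 1) + O(ln n).
Numerically ln(72) − 1 ≈ 3.2767.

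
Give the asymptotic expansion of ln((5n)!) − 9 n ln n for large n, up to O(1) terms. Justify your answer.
ln((5n)!) − 9 n ln n = −4 n ln n + 5(ln 5 − 1) n + (1/2) ln(2π·5n) + O(1/n)

Stirling: ln((5n)!) = 5n ln(5n) − 5n + (1/2) ln(2π·5n) + O(1/n).
Expand 5n ln(5n) = 5n (ln n + ln 5) = 5n ln n + 5n ln 5.
Subtract 9n ln n: leading term is (5 − 9) n ln n = −4 n ln n. The next term is 5n ln 5 − 5n = 5(ln 5 − 1) n. Then the (1/2) ln(2π·5n) correction.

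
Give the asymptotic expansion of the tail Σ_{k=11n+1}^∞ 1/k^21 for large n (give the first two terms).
Σ_{k>11n} 1/k^21 = 1/(20 · (11n)^20) − 1/(2 · (11n)^21) + O(1/(11n)^22)

Compare to the integral: ∫_{11n}^∞ x^(−21) dx = [−x^(−20)/20]_{11n}^∞ = 1/((21−1)·(11n)^20). The Euler-Maclaurin correction adds −f(11n)/2 = −1/(2·(11n)^21). Euler-Maclaurin then gives
  Σ_{k>11n} 1/k^21 = ∫_{11n}^∞ dx/x^21 − 1/(2·(11n)^21) + O(1/(11n)^22).
(Equivalently this is ζ(21) − Σ_{k≤11n} 1/k^21.)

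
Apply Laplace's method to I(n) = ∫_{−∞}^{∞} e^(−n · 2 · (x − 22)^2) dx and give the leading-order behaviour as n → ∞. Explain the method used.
I(n) = sqrt(π/(2n))

Here φ(x) = 2 · (x − 22)^2 has its unique minimum at x* = 22 with φ(x*) = 0 and φ''(x*) = 4. Laplace's method gives
  I(n) ~ e^(−n φ(x*)) · sqrt(2π / (n · φ''(x*))) = sqrt(2π / (4n)) = sqrt(π/(2n)).
This is exact: substituting u = (x − 22)·sqrt(2n) gives I(n) = (1/sqrt(2n)) ∫_{−∞}^{∞} e^(−u^2) du = sqrt(π/(2n)).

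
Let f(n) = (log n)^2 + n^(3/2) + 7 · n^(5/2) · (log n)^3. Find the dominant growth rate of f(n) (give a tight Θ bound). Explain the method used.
f(n) ∈ Θ(n^(5/2) · (log n)^3)

Compare the terms by growth order. For large n, n^a · (log n)^b dominates n^a' · (log n)^b' iff a > a', or (a = a' and b > b'). Ranking the 3 terms shows the dominant one is 7 · n^(5/2) · (log n)^3. Hence f(n) ∈ Θ(n^(5/2) · (log n)^3).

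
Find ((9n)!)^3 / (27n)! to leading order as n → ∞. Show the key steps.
((9n)!)^3/(27n)! ~ ((2π·9n)^(2/2) / sqrt(3)) · 3^(−3·9n)  →  0

Write N = 9n. Stirling: N! ~ sqrt(2π N)(N/e)^N and (3N)! ~ sqrt(2π·3N)·(3N/e)^(3N).
  (N!)^3/(3N)! ~ (2π N)^(3/2) (N/e)^(3N) / [sqrt(2π·3N) (3N/e)^(3N)]
     = (2π N)^(3/2) / sqrt(2π·3N) · (N/(3N))^(3N)
     = (2π N)^((3−1)/2) / sqrt(3) · 3^(−3N).
Since 3^3 > 1, the factor 3^(−3N) decays exponentially, so the ratio → 0. Substituting N = 9n gives the stated form.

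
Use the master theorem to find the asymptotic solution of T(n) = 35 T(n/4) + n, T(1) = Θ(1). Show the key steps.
T(n) = Θ(n^(log_4 35))

Master theorem: compare f(n) = n to n^(log_4 35) where log_4 35 ≈ 2.565. Since 1 < log_4 35, we have f(n) = O(n^(log_4 35 − ε)) for some ε > 0 — Case 1. Hence T(n) = Θ(n^(log_4 35)).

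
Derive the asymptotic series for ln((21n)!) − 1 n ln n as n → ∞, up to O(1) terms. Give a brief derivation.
ln((21n)!) − 1 n ln n = 20 n ln n + 21(ln 21 − 1) n + (1/2) ln(2π·21n) + O(1/n)

Stirling: ln((21n)!) = 21n ln(21n) − 21n + (1/2) ln(2π·21n) + O(1/n).
Expand 21n ln(21n) = 21n (ln n + ln 21) = 21n ln n + 21n ln 21.
Subtract 1n ln n: leading term is (21 − 1) n ln n = 20 n ln n. The next term is 21n ln 21 − 21n = 21(ln 21 − 1) n. Then the (1/2) ln(2π·21n) correction.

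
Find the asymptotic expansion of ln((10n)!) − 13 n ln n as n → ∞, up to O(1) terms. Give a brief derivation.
ln((10n)!) − 13 n ln n = −3 n ln n + 10(ln 10 − 1) n + (1/2) ln(2π·10n) + O(1/n)

Stirling: ln((10n)!) = 10n ln(10n) − 10n + (1/2) ln(2π·10n) + O(1/n).
Expand 10n ln(10n) = 10n (ln n + ln 10) = 10n ln n + 10n ln 10.
Subtract 13n ln n: leading term is (10 − 13) n ln n = −3 n ln n. The next term is 10n ln 10 − 10n = 10(ln 10 − 1) n. Then the (1/2) ln(2π·10n) correction.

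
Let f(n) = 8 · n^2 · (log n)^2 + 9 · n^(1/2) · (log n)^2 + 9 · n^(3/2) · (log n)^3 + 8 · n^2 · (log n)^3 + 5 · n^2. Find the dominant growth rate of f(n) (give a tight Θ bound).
f(n) ∈ Θ(n^2 · (log n)^3)

Compare the terms by growth order. For large n, n^a · (log n)^b dominates n^a' · (log n)^b' iff a > a', or (a = a' and b > b'). Ranking the 5 terms shows the dominant one is 8 · n^2 · (log n)^3. Hence f(n) ∈ Θ(n^2 · (log n)^3).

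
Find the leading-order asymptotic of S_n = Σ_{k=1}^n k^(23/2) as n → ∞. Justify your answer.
S_n ~ (2/25) · n^(25/2)

Integral comparison: Σ_{k=1}^n k^(23/2) = ∫_0^n x^(23/2) dx + O(n^(23/2)). The integral is n^(1 + 23/2) / (1 + 23/2) = n^((23+2)/2) / ((23+2)/2) = (2/25) · n^(25/2).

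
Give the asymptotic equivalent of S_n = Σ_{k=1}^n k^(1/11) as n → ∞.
S_n ~ (11/12) · n^(12/11)

Integral comparison: Σ_{k=1}^n k^(1/11) = ∫_0^n x^(1/11) dx + O(n^(1/11)). The integral is n^(1 + 1/11) / (1 + 1/11) = n^((1+11)/11) / ((1+11)/11) = (11/12) · n^(12/11).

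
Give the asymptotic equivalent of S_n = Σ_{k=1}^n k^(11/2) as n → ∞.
S_n ~ (2/13) · n^(13/2)

Integral comparison: Σ_{k=1}^n k^(11/2) = ∫_0^n x^(11/2) dx + O(n^(11/2)). The integral is n^(1 + 11/2) / (1 + 11/2) = n^((11+2)/2) / ((11+2)/2) = (2/13) · n^(13/2).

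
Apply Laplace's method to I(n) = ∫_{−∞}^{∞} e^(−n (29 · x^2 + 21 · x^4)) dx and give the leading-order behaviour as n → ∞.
I(n) ~ sqrt(π/(29n))

φ(x) = 29 · x^2 + 21 · x^4 has its unique global minimum at x* = 0 (since φ'(x) = 58x + 84x^3 = 0 only at x = 0 for real x with both coefficients positive, and φ → ∞ as |x| → ∞). At x* = 0, φ(0) = 0 and φ''(0) = 58. Laplace's method then gives
  I(n) ~ sqrt(2π / (n · φ''(0))) · e^(−n φ(0)) = sqrt(2π / (58n)) = sqrt(π/(29n)).
The 21 · x^4 term contributes only at subleading order (an O(1/n) relative correction).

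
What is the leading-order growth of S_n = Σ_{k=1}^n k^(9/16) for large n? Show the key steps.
S_n ~ (16/25) · n^(25/16)

Integral comparison: Σ_{k=1}^n k^(9/16) = ∫_0^n x^(9/16) dx + O(n^(9/16)). The integral is n^(1 + 9/16) / (1 + 9/16) = n^((9+16)/16) / ((9+16)/16) = (16/25) · n^(25/16).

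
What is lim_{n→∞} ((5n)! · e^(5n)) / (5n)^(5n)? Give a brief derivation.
lim = ∞

Stirling: (5n)! ~ sqrt(2π·5n) · (5n/e)^(5n). Hence
  (5n)! · e^(5n) / (5n)^(5n) ~ sqrt(2π·5n) = sqrt(2π·5) · sqrt(n) → ∞.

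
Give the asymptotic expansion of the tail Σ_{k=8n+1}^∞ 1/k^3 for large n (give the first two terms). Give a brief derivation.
Σ_{k>8n} 1/k^3 = 1/(2 · (8n)^2) − 1/(2 · (8n)^3) + O(1/(8n)^4)

Compare to the integral: ∫_{8n}^∞ x^(−3) dx = [−x^(−2)/2]_{8n}^∞ = 1/((3−1)·(8n)^2). The Euler-Maclaurin correction adds −f(8n)/2 = −1/(2·(8n)^3). Euler-Maclaurin then gives
  Σ_{k>8n} 1/k^3 = ∫_{8n}^∞ dx/x^3 − 1/(2·(8n)^3) + O(1/(8n)^4).
(Equivalently this is ζ(3) − Σ_{k≤8n} 1/k^3.)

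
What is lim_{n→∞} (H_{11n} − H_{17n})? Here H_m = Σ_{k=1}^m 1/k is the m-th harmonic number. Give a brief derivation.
lim = ln(11/17)

Euler-Maclaurin gives H_m = ln m + γ + 1/(2m) + O(1/m^2). The γ and O(1/m) terms cancel in the difference:
  H_{11n} − H_{17n} = ln(11n) − ln(17n) + O(1/n) = ln(11/17) + O(1/n).
Hence the limit is ln(11/17).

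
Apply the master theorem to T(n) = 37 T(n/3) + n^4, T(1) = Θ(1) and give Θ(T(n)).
T(n) = Θ(n^4)

log_3 37 ≈ 3.287. f(n) = n^4 dominates n^(log_3 37) since 4 > 3.287, and the regularity condition a·f(n/b) = 37·(n/3)^4 = (37/81)·n^4 ≤ c·f(n) holds with c = 37/81 ≈ 0.457 < 1. So this is Case 3: T(n) = Θ(f(n)) = Θ(n^4).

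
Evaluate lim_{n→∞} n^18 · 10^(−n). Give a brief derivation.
lim = 0

Exponentials with base > 1 dominate every fixed polynomial: for any fixed c, n^c / 10^n → 0 as n → ∞ (e.g. by the ratio test, or by writing 10^n = e^(n ln 10) and noting e^(n ln 10) / n^c → ∞). Hence n^18 · 10^(−n) = n^18 / 10^n → 0.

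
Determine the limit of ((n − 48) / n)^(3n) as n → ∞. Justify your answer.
lim = e^(−144)

Rewrite as (1 − 48/n)^(3n). By the standard limit (1 + x/n)^n → e^x, we have (1 − 48/n)^n → e^(−48), and raising to the 3rd power gives e^(−144).
More precisely, ln[(1 − 48/n)^(3n)] = 3n · ln(1 − 48/n) = 3n · (-48/n + O(1/n^2)) = -144 + O(1/n) → -144.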